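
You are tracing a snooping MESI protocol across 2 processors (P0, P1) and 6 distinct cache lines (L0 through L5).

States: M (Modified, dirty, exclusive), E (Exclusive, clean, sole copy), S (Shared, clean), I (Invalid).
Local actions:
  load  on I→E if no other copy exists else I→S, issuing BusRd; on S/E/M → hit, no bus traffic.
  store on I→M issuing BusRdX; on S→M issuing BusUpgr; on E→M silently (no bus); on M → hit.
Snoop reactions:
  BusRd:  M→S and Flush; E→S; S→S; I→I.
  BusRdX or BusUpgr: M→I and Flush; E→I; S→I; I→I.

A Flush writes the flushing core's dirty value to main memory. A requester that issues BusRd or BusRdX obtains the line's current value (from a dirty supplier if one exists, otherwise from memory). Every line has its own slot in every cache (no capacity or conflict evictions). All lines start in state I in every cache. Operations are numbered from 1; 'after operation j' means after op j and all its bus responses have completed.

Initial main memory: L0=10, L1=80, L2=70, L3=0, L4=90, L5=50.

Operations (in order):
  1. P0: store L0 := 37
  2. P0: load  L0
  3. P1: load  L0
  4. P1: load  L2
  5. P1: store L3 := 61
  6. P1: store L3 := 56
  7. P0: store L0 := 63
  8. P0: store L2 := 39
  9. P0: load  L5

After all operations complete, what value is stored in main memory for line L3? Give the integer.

1. P0: store L0 := 37  bus=[BusRdX]  L0: P0=M P1=I  mem[L0]=10
2. P0: load  L0  bus=[-]  L0: P0=M P1=I  mem[L0]=10
3. P1: load  L0  bus=[BusRd,Flush]  L0: P0=S P1=S  mem[L0]=37
4. P1: load  L2  bus=[BusRd]  L2: P0=I P1=E  mem[L2]=70
5. P1: store L3 := 61  bus=[BusRdX]  L3: P0=I P1=M  mem[L3]=0
6. P1: store L3 := 56  bus=[-]  L3: P0=I P1=M  mem[L3]=0
7. P0: store L0 := 63  bus=[BusUpgr]  L0: P0=M P1=I  mem[L0]=37
8. P0: store L2 := 39  bus=[BusRdX]  L2: P0=M P1=I  mem[L2]=70
9. P0: load  L5  bus=[BusRd]  L5: P0=E P1=I  mem[L5]=50

memory[L3] = 0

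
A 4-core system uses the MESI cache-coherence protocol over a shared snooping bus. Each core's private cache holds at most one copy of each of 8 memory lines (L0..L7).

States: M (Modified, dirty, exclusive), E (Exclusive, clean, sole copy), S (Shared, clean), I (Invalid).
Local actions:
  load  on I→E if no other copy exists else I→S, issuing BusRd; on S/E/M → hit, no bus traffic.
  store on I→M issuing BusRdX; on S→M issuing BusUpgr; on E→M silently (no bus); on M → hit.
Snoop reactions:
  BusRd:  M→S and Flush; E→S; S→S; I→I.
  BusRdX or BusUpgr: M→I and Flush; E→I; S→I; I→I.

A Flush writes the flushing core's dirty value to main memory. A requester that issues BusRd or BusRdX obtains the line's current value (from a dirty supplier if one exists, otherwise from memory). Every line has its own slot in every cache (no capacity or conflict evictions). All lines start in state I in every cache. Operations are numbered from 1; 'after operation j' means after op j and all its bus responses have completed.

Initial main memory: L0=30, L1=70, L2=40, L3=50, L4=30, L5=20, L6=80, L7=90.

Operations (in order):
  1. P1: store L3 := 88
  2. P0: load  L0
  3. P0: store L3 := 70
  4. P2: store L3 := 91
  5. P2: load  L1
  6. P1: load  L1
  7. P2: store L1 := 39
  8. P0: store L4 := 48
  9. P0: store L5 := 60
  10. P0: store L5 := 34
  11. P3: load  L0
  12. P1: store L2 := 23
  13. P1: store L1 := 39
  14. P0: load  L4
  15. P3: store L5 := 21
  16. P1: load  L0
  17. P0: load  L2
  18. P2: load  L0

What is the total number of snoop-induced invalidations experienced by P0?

invalidations = 2

step 1: P1: store L3 := 88  ⟶  IMII  (L3)  txn=BusRdX  M[L3]=50
step 2: P0: load  L0  ⟶  EIII  (L0)  txn=BusRd  M[L0]=30
step 3: P0: store L3 := 70  ⟶  MIII  (L3)  txn=BusRdX+Flush  M[L3]=88
step 4: P2: store L3 := 91  ⟶  IIMI  (L3)  txn=BusRdX+Flush  M[L3]=70
step 5: P2: load  L1  ⟶  IIEI  (L1)  txn=BusRd  M[L1]=70
step 6: P1: load  L1  ⟶  ISSI  (L1)  txn=BusRd  M[L1]=70
step 7: P2: store L1 := 39  ⟶  IIMI  (L1)  txn=BusUpgr  M[L1]=70
step 8: P0: store L4 := 48  ⟶  MIII  (L4)  txn=BusRdX  M[L4]=30
step 9: P0: store L5 := 60  ⟶  MIII  (L5)  txn=BusRdX  M[L5]=20
step 10: P0: store L5 := 34  ⟶  MIII  (L5)  txn=∅  M[L5]=20
step 11: P3: load  L0  ⟶  SIIS  (L0)  txn=BusRd  M[L0]=30
step 12: P1: store L2 := 23  ⟶  IMII  (L2)  txn=BusRdX  M[L2]=40
step 13: P1: store L1 := 39  ⟶  IMII  (L1)  txn=BusRdX+Flush  M[L1]=39
step 14: P0: load  L4  ⟶  MIII  (L4)  txn=∅  M[L4]=30
step 15: P3: store L5 := 21  ⟶  IIIM  (L5)  txn=BusRdX+Flush  M[L5]=34
step 16: P1: load  L0  ⟶  SSIS  (L0)  txn=BusRd  M[L0]=30
step 17: P0: load  L2  ⟶  SSII  (L2)  txn=BusRd+Flush  M[L2]=23
step 18: P2: load  L0  ⟶  SSSS  (L0)  txn=BusRd  M[L0]=30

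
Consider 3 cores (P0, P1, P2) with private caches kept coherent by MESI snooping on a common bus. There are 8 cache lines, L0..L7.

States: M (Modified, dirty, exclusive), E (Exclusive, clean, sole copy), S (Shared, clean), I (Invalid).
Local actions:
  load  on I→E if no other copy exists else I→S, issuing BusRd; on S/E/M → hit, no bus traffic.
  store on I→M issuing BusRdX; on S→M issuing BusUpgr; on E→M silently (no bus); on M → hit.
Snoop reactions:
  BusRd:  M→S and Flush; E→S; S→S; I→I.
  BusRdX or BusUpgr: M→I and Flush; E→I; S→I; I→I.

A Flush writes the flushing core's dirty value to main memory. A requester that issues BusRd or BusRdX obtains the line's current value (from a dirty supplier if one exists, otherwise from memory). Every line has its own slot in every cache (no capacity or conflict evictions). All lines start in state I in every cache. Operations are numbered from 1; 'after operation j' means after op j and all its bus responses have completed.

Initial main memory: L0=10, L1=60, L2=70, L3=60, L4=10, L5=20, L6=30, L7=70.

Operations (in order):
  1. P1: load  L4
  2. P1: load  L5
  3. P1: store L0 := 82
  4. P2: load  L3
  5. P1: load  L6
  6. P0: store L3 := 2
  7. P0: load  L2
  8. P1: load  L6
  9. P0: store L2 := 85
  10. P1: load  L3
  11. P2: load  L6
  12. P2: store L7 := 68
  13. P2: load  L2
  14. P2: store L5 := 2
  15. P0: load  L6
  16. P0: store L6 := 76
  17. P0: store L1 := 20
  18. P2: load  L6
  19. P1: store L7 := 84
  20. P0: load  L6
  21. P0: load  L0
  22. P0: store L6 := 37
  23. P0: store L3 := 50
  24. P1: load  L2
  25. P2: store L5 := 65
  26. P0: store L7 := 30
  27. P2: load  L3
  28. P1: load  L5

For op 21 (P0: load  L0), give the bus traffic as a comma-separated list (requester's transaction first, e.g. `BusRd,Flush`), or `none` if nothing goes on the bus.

bus = BusRd,Flush

[1] P1: load  L4 | P0:I, P1:E(10), P2:I | bus: BusRd
[2] P1: load  L5 | P0:I, P1:E(20), P2:I | bus: BusRd
[3] P1: store L0 := 82 | P0:I, P1:M(82), P2:I | bus: BusRdX
[4] P2: load  L3 | P0:I, P1:I, P2:E(60) | bus: BusRd
[5] P1: load  L6 | P0:I, P1:E(30), P2:I | bus: BusRd
[6] P0: store L3 := 2 | P0:M(2), P1:I, P2:I | bus: BusRdX
[7] P0: load  L2 | P0:E(70), P1:I, P2:I | bus: BusRd
[8] P1: load  L6 | P0:I, P1:E(30), P2:I | bus: none
[9] P0: store L2 := 85 | P0:M(85), P1:I, P2:I | bus: none
[10] P1: load  L3 | P0:S(2), P1:S(2), P2:I | bus: BusRd,Flush
[11] P2: load  L6 | P0:I, P1:S(30), P2:S(30) | bus: BusRd
[12] P2: store L7 := 68 | P0:I, P1:I, P2:M(68) | bus: BusRdX
[13] P2: load  L2 | P0:S(85), P1:I, P2:S(85) | bus: BusRd,Flush
[14] P2: store L5 := 2 | P0:I, P1:I, P2:M(2) | bus: BusRdX
[15] P0: load  L6 | P0:S(30), P1:S(30), P2:S(30) | bus: BusRd
[16] P0: store L6 := 76 | P0:M(76), P1:I, P2:I | bus: BusUpgr
[17] P0: store L1 := 20 | P0:M(20), P1:I, P2:I | bus: BusRdX
[18] P2: load  L6 | P0:S(76), P1:I, P2:S(76) | bus: BusRd,Flush
[19] P1: store L7 := 84 | P0:I, P1:M(84), P2:I | bus: BusRdX,Flush
[20] P0: load  L6 | P0:S(76), P1:I, P2:S(76) | bus: none
[21] P0: load  L0 | P0:S(82), P1:S(82), P2:I | bus: BusRd,Flush
[22] P0: store L6 := 37 | P0:M(37), P1:I, P2:I | bus: BusUpgr
[23] P0: store L3 := 50 | P0:M(50), P1:I, P2:I | bus: BusUpgr
[24] P1: load  L2 | P0:S(85), P1:S(85), P2:S(85) | bus: BusRd
[25] P2: store L5 := 65 | P0:I, P1:I, P2:M(65) | bus: none
[26] P0: store L7 := 30 | P0:M(30), P1:I, P2:I | bus: BusRdX,Flush
[27] P2: load  L3 | P0:S(50), P1:I, P2:S(50) | bus: BusRd,Flush
[28] P1: load  L5 | P0:I, P1:S(65), P2:S(65) | bus: BusRd,Flush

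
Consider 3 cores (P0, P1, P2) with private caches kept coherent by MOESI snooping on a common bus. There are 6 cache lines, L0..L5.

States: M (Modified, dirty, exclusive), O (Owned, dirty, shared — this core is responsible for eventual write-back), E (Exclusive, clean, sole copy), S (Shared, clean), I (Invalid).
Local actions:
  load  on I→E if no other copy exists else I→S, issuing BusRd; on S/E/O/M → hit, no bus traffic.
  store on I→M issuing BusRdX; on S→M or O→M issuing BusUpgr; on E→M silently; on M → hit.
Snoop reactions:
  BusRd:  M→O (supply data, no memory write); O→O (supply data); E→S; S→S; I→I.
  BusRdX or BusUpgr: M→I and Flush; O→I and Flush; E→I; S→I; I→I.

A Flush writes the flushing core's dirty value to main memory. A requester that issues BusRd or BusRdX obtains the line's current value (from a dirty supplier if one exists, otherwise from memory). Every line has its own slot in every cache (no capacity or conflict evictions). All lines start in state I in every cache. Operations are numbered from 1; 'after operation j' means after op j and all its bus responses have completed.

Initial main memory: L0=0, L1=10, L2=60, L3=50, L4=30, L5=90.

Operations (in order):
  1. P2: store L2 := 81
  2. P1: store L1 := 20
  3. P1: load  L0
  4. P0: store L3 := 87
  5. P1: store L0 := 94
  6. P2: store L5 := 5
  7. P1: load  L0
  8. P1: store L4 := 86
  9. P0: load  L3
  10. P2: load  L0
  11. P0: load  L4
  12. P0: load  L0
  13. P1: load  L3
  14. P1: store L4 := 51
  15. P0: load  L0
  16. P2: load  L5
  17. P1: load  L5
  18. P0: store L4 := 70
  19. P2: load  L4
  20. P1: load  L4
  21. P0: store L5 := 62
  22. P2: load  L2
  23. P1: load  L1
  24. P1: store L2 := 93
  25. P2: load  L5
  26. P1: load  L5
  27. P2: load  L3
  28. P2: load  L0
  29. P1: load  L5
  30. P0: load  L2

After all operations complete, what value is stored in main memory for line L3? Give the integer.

memory[L3] = 50

[1] P2: store L2 := 81 | P0:I, P1:I, P2:M(81) | bus: BusRdX
[2] P1: store L1 := 20 | P0:I, P1:M(20), P2:I | bus: BusRdX
[3] P1: load  L0 | P0:I, P1:E(0), P2:I | bus: BusRd
[4] P0: store L3 := 87 | P0:M(87), P1:I, P2:I | bus: BusRdX
[5] P1: store L0 := 94 | P0:I, P1:M(94), P2:I | bus: none
[6] P2: store L5 := 5 | P0:I, P1:I, P2:M(5) | bus: BusRdX
[7] P1: load  L0 | P0:I, P1:M(94), P2:I | bus: none
[8] P1: store L4 := 86 | P0:I, P1:M(86), P2:I | bus: BusRdX
[9] P0: load  L3 | P0:M(87), P1:I, P2:I | bus: none
[10] P2: load  L0 | P0:I, P1:O(94), P2:S(94) | bus: BusRd
[11] P0: load  L4 | P0:S(86), P1:O(86), P2:I | bus: BusRd
[12] P0: load  L0 | P0:S(94), P1:O(94), P2:S(94) | bus: BusRd
[13] P1: load  L3 | P0:O(87), P1:S(87), P2:I | bus: BusRd
[14] P1: store L4 := 51 | P0:I, P1:M(51), P2:I | bus: BusUpgr
[15] P0: load  L0 | P0:S(94), P1:O(94), P2:S(94) | bus: none
[16] P2: load  L5 | P0:I, P1:I, P2:M(5) | bus: none
[17] P1: load  L5 | P0:I, P1:S(5), P2:O(5) | bus: BusRd
[18] P0: store L4 := 70 | P0:M(70), P1:I, P2:I | bus: BusRdX,Flush
[19] P2: load  L4 | P0:O(70), P1:I, P2:S(70) | bus: BusRd
[20] P1: load  L4 | P0:O(70), P1:S(70), P2:S(70) | bus: BusRd
[21] P0: store L5 := 62 | P0:M(62), P1:I, P2:I | bus: BusRdX,Flush
[22] P2: load  L2 | P0:I, P1:I, P2:M(81) | bus: none
[23] P1: load  L1 | P0:I, P1:M(20), P2:I | bus: none
[24] P1: store L2 := 93 | P0:I, P1:M(93), P2:I | bus: BusRdX,Flush
[25] P2: load  L5 | P0:O(62), P1:I, P2:S(62) | bus: BusRd
[26] P1: load  L5 | P0:O(62), P1:S(62), P2:S(62) | bus: BusRd
[27] P2: load  L3 | P0:O(87), P1:S(87), P2:S(87) | bus: BusRd
[28] P2: load  L0 | P0:S(94), P1:O(94), P2:S(94) | bus: none
[29] P1: load  L5 | P0:O(62), P1:S(62), P2:S(62) | bus: none
[30] P0: load  L2 | P0:S(93), P1:O(93), P2:I | bus: BusRd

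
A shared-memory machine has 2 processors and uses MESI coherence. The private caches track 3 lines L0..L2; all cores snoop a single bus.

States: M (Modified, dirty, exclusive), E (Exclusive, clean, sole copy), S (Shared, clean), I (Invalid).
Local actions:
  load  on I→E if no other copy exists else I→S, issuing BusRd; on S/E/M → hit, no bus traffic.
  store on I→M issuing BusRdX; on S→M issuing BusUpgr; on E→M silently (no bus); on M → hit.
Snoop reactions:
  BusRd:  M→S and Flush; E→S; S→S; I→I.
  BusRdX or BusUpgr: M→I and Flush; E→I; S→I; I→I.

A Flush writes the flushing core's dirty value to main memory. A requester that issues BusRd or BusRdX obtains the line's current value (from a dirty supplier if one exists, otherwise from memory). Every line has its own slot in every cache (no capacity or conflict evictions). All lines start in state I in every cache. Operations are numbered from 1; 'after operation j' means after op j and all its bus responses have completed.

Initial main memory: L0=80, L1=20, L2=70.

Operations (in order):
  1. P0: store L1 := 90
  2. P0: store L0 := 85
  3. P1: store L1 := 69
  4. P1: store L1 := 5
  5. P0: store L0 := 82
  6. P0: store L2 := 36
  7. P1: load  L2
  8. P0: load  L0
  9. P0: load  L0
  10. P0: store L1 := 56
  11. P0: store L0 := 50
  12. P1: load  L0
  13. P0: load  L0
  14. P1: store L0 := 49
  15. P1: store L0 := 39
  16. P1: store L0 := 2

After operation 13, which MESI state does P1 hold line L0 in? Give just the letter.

1. P0: store L1 := 90  bus=[BusRdX]  L1: P0=M P1=I  mem[L1]=20
2. P0: store L0 := 85  bus=[BusRdX]  L0: P0=M P1=I  mem[L0]=80
3. P1: store L1 := 69  bus=[BusRdX,Flush]  L1: P0=I P1=M  mem[L1]=90
4. P1: store L1 := 5  bus=[-]  L1: P0=I P1=M  mem[L1]=90
5. P0: store L0 := 82  bus=[-]  L0: P0=M P1=I  mem[L0]=80
6. P0: store L2 := 36  bus=[BusRdX]  L2: P0=M P1=I  mem[L2]=70
7. P1: load  L2  bus=[BusRd,Flush]  L2: P0=S P1=S  mem[L2]=36
8. P0: load  L0  bus=[-]  L0: P0=M P1=I  mem[L0]=80
9. P0: load  L0  bus=[-]  L0: P0=M P1=I  mem[L0]=80
10. P0: store L1 := 56  bus=[BusRdX,Flush]  L1: P0=M P1=I  mem[L1]=5
11. P0: store L0 := 50  bus=[-]  L0: P0=M P1=I  mem[L0]=80
12. P1: load  L0  bus=[BusRd,Flush]  L0: P0=S P1=S  mem[L0]=50
13. P0: load  L0  bus=[-]  L0: P0=S P1=S  mem[L0]=50
14. P1: store L0 := 49  bus=[BusUpgr]  L0: P0=I P1=M  mem[L0]=50
15. P1: store L0 := 39  bus=[-]  L0: P0=I P1=M  mem[L0]=50
16. P1: store L0 := 2  bus=[-]  L0: P0=I P1=M  mem[L0]=50

state = S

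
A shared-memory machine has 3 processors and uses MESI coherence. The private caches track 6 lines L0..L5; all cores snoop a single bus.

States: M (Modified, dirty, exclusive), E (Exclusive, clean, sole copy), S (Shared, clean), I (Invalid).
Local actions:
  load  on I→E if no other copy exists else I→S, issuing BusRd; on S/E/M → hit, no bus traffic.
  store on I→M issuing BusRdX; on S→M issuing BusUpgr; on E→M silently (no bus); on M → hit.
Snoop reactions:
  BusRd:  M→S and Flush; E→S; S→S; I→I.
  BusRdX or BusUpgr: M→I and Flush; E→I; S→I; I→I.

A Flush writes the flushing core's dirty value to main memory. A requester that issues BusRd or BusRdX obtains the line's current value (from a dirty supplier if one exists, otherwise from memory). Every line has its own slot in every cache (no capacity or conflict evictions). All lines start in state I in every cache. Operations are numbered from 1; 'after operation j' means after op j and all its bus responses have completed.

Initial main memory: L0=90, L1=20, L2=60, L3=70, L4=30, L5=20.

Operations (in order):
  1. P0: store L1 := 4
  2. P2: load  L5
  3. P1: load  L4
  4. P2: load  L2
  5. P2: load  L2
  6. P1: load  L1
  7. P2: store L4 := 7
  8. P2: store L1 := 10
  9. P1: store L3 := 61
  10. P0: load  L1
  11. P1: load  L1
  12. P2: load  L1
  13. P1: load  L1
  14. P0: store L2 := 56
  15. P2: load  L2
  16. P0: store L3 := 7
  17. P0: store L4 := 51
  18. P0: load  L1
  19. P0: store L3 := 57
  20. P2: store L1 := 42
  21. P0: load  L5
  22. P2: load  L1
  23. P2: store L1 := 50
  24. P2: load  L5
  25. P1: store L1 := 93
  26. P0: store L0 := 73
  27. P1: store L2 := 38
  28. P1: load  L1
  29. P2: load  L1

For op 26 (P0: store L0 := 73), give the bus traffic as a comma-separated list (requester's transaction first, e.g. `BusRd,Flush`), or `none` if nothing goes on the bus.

bus = BusRdX

step 1: P0: store L1 := 4  ⟶  MII  (L1)  txn=BusRdX  M[L1]=20
step 2: P2: load  L5  ⟶  IIE  (L5)  txn=BusRd  M[L5]=20
step 3: P1: load  L4  ⟶  IEI  (L4)  txn=BusRd  M[L4]=30
step 4: P2: load  L2  ⟶  IIE  (L2)  txn=BusRd  M[L2]=60
step 5: P2: load  L2  ⟶  IIE  (L2)  txn=∅  M[L2]=60
step 6: P1: load  L1  ⟶  SSI  (L1)  txn=BusRd+Flush  M[L1]=4
step 7: P2: store L4 := 7  ⟶  IIM  (L4)  txn=BusRdX  M[L4]=30
step 8: P2: store L1 := 10  ⟶  IIM  (L1)  txn=BusRdX  M[L1]=4
step 9: P1: store L3 := 61  ⟶  IMI  (L3)  txn=BusRdX  M[L3]=70
step 10: P0: load  L1  ⟶  SIS  (L1)  txn=BusRd+Flush  M[L1]=10
step 11: P1: load  L1  ⟶  SSS  (L1)  txn=BusRd  M[L1]=10
step 12: P2: load  L1  ⟶  SSS  (L1)  txn=∅  M[L1]=10
step 13: P1: load  L1  ⟶  SSS  (L1)  txn=∅  M[L1]=10
step 14: P0: store L2 := 56  ⟶  MII  (L2)  txn=BusRdX  M[L2]=60
step 15: P2: load  L2  ⟶  SIS  (L2)  txn=BusRd+Flush  M[L2]=56
step 16: P0: store L3 := 7  ⟶  MII  (L3)  txn=BusRdX+Flush  M[L3]=61
step 17: P0: store L4 := 51  ⟶  MII  (L4)  txn=BusRdX+Flush  M[L4]=7
step 18: P0: load  L1  ⟶  SSS  (L1)  txn=∅  M[L1]=10
step 19: P0: store L3 := 57  ⟶  MII  (L3)  txn=∅  M[L3]=61
step 20: P2: store L1 := 42  ⟶  IIM  (L1)  txn=BusUpgr  M[L1]=10
step 21: P0: load  L5  ⟶  SIS  (L5)  txn=BusRd  M[L5]=20
step 22: P2: load  L1  ⟶  IIM  (L1)  txn=∅  M[L1]=10
step 23: P2: store L1 := 50  ⟶  IIM  (L1)  txn=∅  M[L1]=10
step 24: P2: load  L5  ⟶  SIS  (L5)  txn=∅  M[L5]=20
step 25: P1: store L1 := 93  ⟶  IMI  (L1)  txn=BusRdX+Flush  M[L1]=50
step 26: P0: store L0 := 73  ⟶  MII  (L0)  txn=BusRdX  M[L0]=90
step 27: P1: store L2 := 38  ⟶  IMI  (L2)  txn=BusRdX  M[L2]=56
step 28: P1: load  L1  ⟶  IMI  (L1)  txn=∅  M[L1]=50
step 29: P2: load  L1  ⟶  ISS  (L1)  txn=BusRd+Flush  M[L1]=93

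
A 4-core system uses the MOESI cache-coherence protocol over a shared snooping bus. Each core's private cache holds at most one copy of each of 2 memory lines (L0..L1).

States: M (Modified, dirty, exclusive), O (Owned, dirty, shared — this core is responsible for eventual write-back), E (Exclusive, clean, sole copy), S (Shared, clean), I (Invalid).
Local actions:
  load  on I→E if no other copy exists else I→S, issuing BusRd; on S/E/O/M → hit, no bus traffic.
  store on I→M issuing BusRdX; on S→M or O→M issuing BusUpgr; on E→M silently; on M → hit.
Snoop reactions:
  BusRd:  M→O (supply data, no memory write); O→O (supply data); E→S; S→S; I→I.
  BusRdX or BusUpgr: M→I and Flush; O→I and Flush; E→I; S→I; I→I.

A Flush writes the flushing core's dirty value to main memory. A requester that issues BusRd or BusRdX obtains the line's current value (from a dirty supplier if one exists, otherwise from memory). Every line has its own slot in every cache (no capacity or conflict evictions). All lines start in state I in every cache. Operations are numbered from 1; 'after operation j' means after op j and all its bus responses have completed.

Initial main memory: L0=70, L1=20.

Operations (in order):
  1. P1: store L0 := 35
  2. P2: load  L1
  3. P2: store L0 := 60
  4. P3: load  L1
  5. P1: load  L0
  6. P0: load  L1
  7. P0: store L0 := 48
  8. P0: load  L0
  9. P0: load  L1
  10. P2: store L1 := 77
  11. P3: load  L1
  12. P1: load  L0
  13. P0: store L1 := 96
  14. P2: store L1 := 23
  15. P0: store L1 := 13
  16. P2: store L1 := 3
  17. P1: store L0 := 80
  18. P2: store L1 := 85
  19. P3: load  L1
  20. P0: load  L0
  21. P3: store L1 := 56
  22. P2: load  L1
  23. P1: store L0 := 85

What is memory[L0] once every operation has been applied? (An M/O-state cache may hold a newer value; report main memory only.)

memory[L0] = 48

1. P1: store L0 := 35  bus=[BusRdX]  L0: P0=I P1=M P2=I P3=I  mem[L0]=70
2. P2: load  L1  bus=[BusRd]  L1: P0=I P1=I P2=E P3=I  mem[L1]=20
3. P2: store L0 := 60  bus=[BusRdX,Flush]  L0: P0=I P1=I P2=M P3=I  mem[L0]=35
4. P3: load  L1  bus=[BusRd]  L1: P0=I P1=I P2=S P3=S  mem[L1]=20
5. P1: load  L0  bus=[BusRd]  L0: P0=I P1=S P2=O P3=I  mem[L0]=35
6. P0: load  L1  bus=[BusRd]  L1: P0=S P1=I P2=S P3=S  mem[L1]=20
7. P0: store L0 := 48  bus=[BusRdX,Flush]  L0: P0=M P1=I P2=I P3=I  mem[L0]=60
8. P0: load  L0  bus=[-]  L0: P0=M P1=I P2=I P3=I  mem[L0]=60
9. P0: load  L1  bus=[-]  L1: P0=S P1=I P2=S P3=S  mem[L1]=20
10. P2: store L1 := 77  bus=[BusUpgr]  L1: P0=I P1=I P2=M P3=I  mem[L1]=20
11. P3: load  L1  bus=[BusRd]  L1: P0=I P1=I P2=O P3=S  mem[L1]=20
12. P1: load  L0  bus=[BusRd]  L0: P0=O P1=S P2=I P3=I  mem[L0]=60
13. P0: store L1 := 96  bus=[BusRdX,Flush]  L1: P0=M P1=I P2=I P3=I  mem[L1]=77
14. P2: store L1 := 23  bus=[BusRdX,Flush]  L1: P0=I P1=I P2=M P3=I  mem[L1]=96
15. P0: store L1 := 13  bus=[BusRdX,Flush]  L1: P0=M P1=I P2=I P3=I  mem[L1]=23
16. P2: store L1 := 3  bus=[BusRdX,Flush]  L1: P0=I P1=I P2=M P3=I  mem[L1]=13
17. P1: store L0 := 80  bus=[BusUpgr,Flush]  L0: P0=I P1=M P2=I P3=I  mem[L0]=48
18. P2: store L1 := 85  bus=[-]  L1: P0=I P1=I P2=M P3=I  mem[L1]=13
19. P3: load  L1  bus=[BusRd]  L1: P0=I P1=I P2=O P3=S  mem[L1]=13
20. P0: load  L0  bus=[BusRd]  L0: P0=S P1=O P2=I P3=I  mem[L0]=48
21. P3: store L1 := 56  bus=[BusUpgr,Flush]  L1: P0=I P1=I P2=I P3=M  mem[L1]=85
22. P2: load  L1  bus=[BusRd]  L1: P0=I P1=I P2=S P3=O  mem[L1]=85
23. P1: store L0 := 85  bus=[BusUpgr]  L0: P0=I P1=M P2=I P3=I  mem[L0]=48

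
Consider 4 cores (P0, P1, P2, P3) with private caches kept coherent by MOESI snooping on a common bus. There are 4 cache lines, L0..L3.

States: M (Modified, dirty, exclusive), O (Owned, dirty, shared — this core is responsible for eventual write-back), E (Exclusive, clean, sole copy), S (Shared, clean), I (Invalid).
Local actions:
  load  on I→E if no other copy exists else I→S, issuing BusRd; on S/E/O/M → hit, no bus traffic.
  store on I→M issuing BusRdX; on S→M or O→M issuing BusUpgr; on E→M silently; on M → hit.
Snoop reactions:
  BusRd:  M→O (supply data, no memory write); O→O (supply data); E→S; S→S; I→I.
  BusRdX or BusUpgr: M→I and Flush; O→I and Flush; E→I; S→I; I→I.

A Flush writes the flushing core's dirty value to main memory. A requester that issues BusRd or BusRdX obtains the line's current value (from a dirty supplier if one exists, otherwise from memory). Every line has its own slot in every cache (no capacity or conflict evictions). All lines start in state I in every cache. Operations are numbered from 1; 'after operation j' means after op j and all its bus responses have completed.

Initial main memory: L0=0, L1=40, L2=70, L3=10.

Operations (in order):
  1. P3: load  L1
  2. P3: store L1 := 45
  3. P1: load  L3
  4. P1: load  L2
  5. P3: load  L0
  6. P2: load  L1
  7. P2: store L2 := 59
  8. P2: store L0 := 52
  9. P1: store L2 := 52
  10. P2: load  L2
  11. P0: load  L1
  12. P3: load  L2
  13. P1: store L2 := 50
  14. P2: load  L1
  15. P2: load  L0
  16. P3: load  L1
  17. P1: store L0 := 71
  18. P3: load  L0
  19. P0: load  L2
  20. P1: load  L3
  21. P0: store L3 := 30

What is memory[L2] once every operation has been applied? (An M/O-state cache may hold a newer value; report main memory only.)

1. P3: load  L1  bus=[BusRd]  L1: P0=I P1=I P2=I P3=E  mem[L1]=40
2. P3: store L1 := 45  bus=[-]  L1: P0=I P1=I P2=I P3=M  mem[L1]=40
3. P1: load  L3  bus=[BusRd]  L3: P0=I P1=E P2=I P3=I  mem[L3]=10
4. P1: load  L2  bus=[BusRd]  L2: P0=I P1=E P2=I P3=I  mem[L2]=70
5. P3: load  L0  bus=[BusRd]  L0: P0=I P1=I P2=I P3=E  mem[L0]=0
6. P2: load  L1  bus=[BusRd]  L1: P0=I P1=I P2=S P3=O  mem[L1]=40
7. P2: store L2 := 59  bus=[BusRdX]  L2: P0=I P1=I P2=M P3=I  mem[L2]=70
8. P2: store L0 := 52  bus=[BusRdX]  L0: P0=I P1=I P2=M P3=I  mem[L0]=0
9. P1: store L2 := 52  bus=[BusRdX,Flush]  L2: P0=I P1=M P2=I P3=I  mem[L2]=59
10. P2: load  L2  bus=[BusRd]  L2: P0=I P1=O P2=S P3=I  mem[L2]=59
11. P0: load  L1  bus=[BusRd]  L1: P0=S P1=I P2=S P3=O  mem[L1]=40
12. P3: load  L2  bus=[BusRd]  L2: P0=I P1=O P2=S P3=S  mem[L2]=59
13. P1: store L2 := 50  bus=[BusUpgr]  L2: P0=I P1=M P2=I P3=I  mem[L2]=59
14. P2: load  L1  bus=[-]  L1: P0=S P1=I P2=S P3=O  mem[L1]=40
15. P2: load  L0  bus=[-]  L0: P0=I P1=I P2=M P3=I  mem[L0]=0
16. P3: load  L1  bus=[-]  L1: P0=S P1=I P2=S P3=O  mem[L1]=40
17. P1: store L0 := 71  bus=[BusRdX,Flush]  L0: P0=I P1=M P2=I P3=I  mem[L0]=52
18. P3: load  L0  bus=[BusRd]  L0: P0=I P1=O P2=I P3=S  mem[L0]=52
19. P0: load  L2  bus=[BusRd]  L2: P0=S P1=O P2=I P3=I  mem[L2]=59
20. P1: load  L3  bus=[-]  L3: P0=I P1=E P2=I P3=I  mem[L3]=10
21. P0: store L3 := 30  bus=[BusRdX]  L3: P0=M P1=I P2=I P3=I  mem[L3]=10

memory[L2] = 59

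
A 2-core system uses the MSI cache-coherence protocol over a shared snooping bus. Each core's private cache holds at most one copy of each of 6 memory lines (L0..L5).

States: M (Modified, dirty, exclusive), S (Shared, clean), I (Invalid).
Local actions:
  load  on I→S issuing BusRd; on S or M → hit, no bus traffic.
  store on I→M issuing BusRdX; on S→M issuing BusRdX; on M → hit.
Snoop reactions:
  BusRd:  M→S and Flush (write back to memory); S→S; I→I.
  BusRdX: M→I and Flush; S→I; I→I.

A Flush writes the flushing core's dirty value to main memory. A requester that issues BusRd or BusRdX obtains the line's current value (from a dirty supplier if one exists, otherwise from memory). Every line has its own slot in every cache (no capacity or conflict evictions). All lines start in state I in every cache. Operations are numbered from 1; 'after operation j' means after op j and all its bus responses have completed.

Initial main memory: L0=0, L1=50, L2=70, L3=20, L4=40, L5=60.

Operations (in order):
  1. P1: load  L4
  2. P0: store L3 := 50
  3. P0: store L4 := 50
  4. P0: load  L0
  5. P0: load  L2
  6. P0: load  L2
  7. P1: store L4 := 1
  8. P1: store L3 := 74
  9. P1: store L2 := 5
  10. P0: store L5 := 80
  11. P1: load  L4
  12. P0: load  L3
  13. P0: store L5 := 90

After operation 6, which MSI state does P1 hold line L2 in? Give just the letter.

[1] P1: load  L4 | P0:I, P1:S(40) | bus: BusRd
[2] P0: store L3 := 50 | P0:M(50), P1:I | bus: BusRdX
[3] P0: store L4 := 50 | P0:M(50), P1:I | bus: BusRdX
[4] P0: load  L0 | P0:S(0), P1:I | bus: BusRd
[5] P0: load  L2 | P0:S(70), P1:I | bus: BusRd
[6] P0: load  L2 | P0:S(70), P1:I | bus: none
[7] P1: store L4 := 1 | P0:I, P1:M(1) | bus: BusRdX,Flush
[8] P1: store L3 := 74 | P0:I, P1:M(74) | bus: BusRdX,Flush
[9] P1: store L2 := 5 | P0:I, P1:M(5) | bus: BusRdX
[10] P0: store L5 := 80 | P0:M(80), P1:I | bus: BusRdX
[11] P1: load  L4 | P0:I, P1:M(1) | bus: none
[12] P0: load  L3 | P0:S(74), P1:S(74) | bus: BusRd,Flush
[13] P0: store L5 := 90 | P0:M(90), P1:I | bus: none

state = I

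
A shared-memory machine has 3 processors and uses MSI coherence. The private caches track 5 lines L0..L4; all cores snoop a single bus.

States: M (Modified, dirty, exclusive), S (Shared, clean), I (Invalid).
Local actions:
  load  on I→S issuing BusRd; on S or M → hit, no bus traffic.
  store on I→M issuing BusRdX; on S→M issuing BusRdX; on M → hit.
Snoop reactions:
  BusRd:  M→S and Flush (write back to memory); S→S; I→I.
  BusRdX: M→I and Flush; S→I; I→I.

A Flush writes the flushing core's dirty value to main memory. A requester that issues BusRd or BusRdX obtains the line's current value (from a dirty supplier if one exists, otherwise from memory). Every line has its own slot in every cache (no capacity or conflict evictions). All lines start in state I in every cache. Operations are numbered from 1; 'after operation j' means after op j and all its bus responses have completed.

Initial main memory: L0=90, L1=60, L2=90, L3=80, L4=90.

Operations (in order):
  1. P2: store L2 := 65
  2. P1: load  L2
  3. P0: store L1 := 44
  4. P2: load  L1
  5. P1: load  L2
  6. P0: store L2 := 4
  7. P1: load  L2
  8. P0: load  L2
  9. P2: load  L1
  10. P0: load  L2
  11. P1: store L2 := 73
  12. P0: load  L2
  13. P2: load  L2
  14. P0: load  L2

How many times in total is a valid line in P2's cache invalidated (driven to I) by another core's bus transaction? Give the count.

invalidations = 1

step 1: P2: store L2 := 65  ⟶  IIM  (L2)  txn=BusRdX  M[L2]=90
step 2: P1: load  L2  ⟶  ISS  (L2)  txn=BusRd+Flush  M[L2]=65
step 3: P0: store L1 := 44  ⟶  MII  (L1)  txn=BusRdX  M[L1]=60
step 4: P2: load  L1  ⟶  SIS  (L1)  txn=BusRd+Flush  M[L1]=44
step 5: P1: load  L2  ⟶  ISS  (L2)  txn=∅  M[L2]=65
step 6: P0: store L2 := 4  ⟶  MII  (L2)  txn=BusRdX  M[L2]=65
step 7: P1: load  L2  ⟶  SSI  (L2)  txn=BusRd+Flush  M[L2]=4
step 8: P0: load  L2  ⟶  SSI  (L2)  txn=∅  M[L2]=4
step 9: P2: load  L1  ⟶  SIS  (L1)  txn=∅  M[L1]=44
step 10: P0: load  L2  ⟶  SSI  (L2)  txn=∅  M[L2]=4
step 11: P1: store L2 := 73  ⟶  IMI  (L2)  txn=BusRdX  M[L2]=4
step 12: P0: load  L2  ⟶  SSI  (L2)  txn=BusRd+Flush  M[L2]=73
step 13: P2: load  L2  ⟶  SSS  (L2)  txn=BusRd  M[L2]=73
step 14: P0: load  L2  ⟶  SSS  (L2)  txn=∅  M[L2]=73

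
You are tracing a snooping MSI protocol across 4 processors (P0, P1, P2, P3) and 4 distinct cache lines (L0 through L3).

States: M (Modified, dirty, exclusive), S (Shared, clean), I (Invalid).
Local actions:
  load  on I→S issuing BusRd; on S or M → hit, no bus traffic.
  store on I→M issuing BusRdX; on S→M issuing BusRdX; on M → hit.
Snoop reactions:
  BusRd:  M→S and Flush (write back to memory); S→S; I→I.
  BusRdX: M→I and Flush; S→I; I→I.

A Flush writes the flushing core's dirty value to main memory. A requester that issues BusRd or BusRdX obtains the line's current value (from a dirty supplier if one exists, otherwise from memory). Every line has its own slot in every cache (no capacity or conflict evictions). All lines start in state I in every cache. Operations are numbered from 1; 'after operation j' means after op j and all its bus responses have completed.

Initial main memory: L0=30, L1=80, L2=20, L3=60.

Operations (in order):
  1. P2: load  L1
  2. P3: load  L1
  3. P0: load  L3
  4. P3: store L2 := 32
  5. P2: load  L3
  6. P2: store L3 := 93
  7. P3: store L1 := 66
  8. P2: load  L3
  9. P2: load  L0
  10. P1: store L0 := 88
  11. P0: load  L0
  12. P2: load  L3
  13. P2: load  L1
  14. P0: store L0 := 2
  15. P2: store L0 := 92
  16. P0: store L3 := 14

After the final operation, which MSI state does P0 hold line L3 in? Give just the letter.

  op1 P2: load  L1 → I/I/S/I on L1; bus BusRd; mem=80
  op2 P3: load  L1 → I/I/S/S on L1; bus BusRd; mem=80
  op3 P0: load  L3 → S/I/I/I on L3; bus BusRd; mem=60
  op4 P3: store L2 := 32 → I/I/I/M on L2; bus BusRdX; mem=20
  op5 P2: load  L3 → S/I/S/I on L3; bus BusRd; mem=60
  op6 P2: store L3 := 93 → I/I/M/I on L3; bus BusRdX; mem=60
  op7 P3: store L1 := 66 → I/I/I/M on L1; bus BusRdX; mem=80
  op8 P2: load  L3 → I/I/M/I on L3; bus (none); mem=60
  op9 P2: load  L0 → I/I/S/I on L0; bus BusRd; mem=30
  op10 P1: store L0 := 88 → I/M/I/I on L0; bus BusRdX; mem=30
  op11 P0: load  L0 → S/S/I/I on L0; bus BusRd Flush; mem=88
  op12 P2: load  L3 → I/I/M/I on L3; bus (none); mem=60
  op13 P2: load  L1 → I/I/S/S on L1; bus BusRd Flush; mem=66
  op14 P0: store L0 := 2 → M/I/I/I on L0; bus BusRdX; mem=88
  op15 P2: store L0 := 92 → I/I/M/I on L0; bus BusRdX Flush; mem=2
  op16 P0: store L3 := 14 → M/I/I/I on L3; bus BusRdX Flush; mem=93

state = M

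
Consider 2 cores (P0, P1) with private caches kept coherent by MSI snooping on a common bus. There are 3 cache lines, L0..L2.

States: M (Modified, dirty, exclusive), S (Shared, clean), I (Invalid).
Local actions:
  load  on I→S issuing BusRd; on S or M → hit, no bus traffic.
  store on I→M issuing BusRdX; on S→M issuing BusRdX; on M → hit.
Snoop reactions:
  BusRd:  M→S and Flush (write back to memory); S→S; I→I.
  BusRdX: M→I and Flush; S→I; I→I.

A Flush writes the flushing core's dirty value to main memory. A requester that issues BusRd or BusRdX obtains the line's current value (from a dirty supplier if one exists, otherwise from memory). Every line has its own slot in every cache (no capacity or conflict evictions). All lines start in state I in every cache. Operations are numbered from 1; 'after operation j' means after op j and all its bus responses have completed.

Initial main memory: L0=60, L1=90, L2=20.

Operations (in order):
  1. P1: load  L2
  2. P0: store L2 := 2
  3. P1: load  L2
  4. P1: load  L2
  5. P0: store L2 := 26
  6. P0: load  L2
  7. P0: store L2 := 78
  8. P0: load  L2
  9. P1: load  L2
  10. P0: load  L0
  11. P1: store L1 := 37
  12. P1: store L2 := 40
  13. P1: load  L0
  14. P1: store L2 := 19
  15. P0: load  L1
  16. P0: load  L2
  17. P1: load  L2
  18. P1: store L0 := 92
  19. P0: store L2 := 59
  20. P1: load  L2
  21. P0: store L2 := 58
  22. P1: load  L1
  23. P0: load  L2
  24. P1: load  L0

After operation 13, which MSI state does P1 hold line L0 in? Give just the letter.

state = S

1. P1: load  L2  bus=[BusRd]  L2: P0=I P1=S  mem[L2]=20
2. P0: store L2 := 2  bus=[BusRdX]  L2: P0=M P1=I  mem[L2]=20
3. P1: load  L2  bus=[BusRd,Flush]  L2: P0=S P1=S  mem[L2]=2
4. P1: load  L2  bus=[-]  L2: P0=S P1=S  mem[L2]=2
5. P0: store L2 := 26  bus=[BusRdX]  L2: P0=M P1=I  mem[L2]=2
6. P0: load  L2  bus=[-]  L2: P0=M P1=I  mem[L2]=2
7. P0: store L2 := 78  bus=[-]  L2: P0=M P1=I  mem[L2]=2
8. P0: load  L2  bus=[-]  L2: P0=M P1=I  mem[L2]=2
9. P1: load  L2  bus=[BusRd,Flush]  L2: P0=S P1=S  mem[L2]=78
10. P0: load  L0  bus=[BusRd]  L0: P0=S P1=I  mem[L0]=60
11. P1: store L1 := 37  bus=[BusRdX]  L1: P0=I P1=M  mem[L1]=90
12. P1: store L2 := 40  bus=[BusRdX]  L2: P0=I P1=M  mem[L2]=78
13. P1: load  L0  bus=[BusRd]  L0: P0=S P1=S  mem[L0]=60
14. P1: store L2 := 19  bus=[-]  L2: P0=I P1=M  mem[L2]=78
15. P0: load  L1  bus=[BusRd,Flush]  L1: P0=S P1=S  mem[L1]=37
16. P0: load  L2  bus=[BusRd,Flush]  L2: P0=S P1=S  mem[L2]=19
17. P1: load  L2  bus=[-]  L2: P0=S P1=S  mem[L2]=19
18. P1: store L0 := 92  bus=[BusRdX]  L0: P0=I P1=M  mem[L0]=60
19. P0: store L2 := 59  bus=[BusRdX]  L2: P0=M P1=I  mem[L2]=19
20. P1: load  L2  bus=[BusRd,Flush]  L2: P0=S P1=S  mem[L2]=59
21. P0: store L2 := 58  bus=[BusRdX]  L2: P0=M P1=I  mem[L2]=59
22. P1: load  L1  bus=[-]  L1: P0=S P1=S  mem[L1]=37
23. P0: load  L2  bus=[-]  L2: P0=M P1=I  mem[L2]=59
24. P1: load  L0  bus=[-]  L0: P0=I P1=M  mem[L0]=60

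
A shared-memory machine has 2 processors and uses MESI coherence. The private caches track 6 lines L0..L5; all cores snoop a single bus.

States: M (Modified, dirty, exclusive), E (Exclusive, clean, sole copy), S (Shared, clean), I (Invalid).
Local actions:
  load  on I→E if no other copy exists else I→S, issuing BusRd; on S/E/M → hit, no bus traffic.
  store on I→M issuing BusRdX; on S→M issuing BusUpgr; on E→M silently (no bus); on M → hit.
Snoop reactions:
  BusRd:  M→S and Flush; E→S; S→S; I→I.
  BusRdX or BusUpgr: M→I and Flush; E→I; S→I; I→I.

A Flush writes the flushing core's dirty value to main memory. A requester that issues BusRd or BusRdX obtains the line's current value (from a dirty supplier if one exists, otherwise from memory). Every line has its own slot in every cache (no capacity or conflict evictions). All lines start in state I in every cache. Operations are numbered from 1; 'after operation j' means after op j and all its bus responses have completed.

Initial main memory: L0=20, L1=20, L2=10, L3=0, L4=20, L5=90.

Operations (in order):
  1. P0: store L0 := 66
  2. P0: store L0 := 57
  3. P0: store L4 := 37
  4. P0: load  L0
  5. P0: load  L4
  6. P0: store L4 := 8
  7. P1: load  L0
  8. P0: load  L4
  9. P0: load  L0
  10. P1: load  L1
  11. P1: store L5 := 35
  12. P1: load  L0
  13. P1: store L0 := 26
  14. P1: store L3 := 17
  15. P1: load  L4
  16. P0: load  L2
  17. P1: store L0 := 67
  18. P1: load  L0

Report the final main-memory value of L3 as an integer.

memory[L3] = 0

1. P0: store L0 := 66  bus=[BusRdX]  L0: P0=M P1=I  mem[L0]=20
2. P0: store L0 := 57  bus=[-]  L0: P0=M P1=I  mem[L0]=20
3. P0: store L4 := 37  bus=[BusRdX]  L4: P0=M P1=I  mem[L4]=20
4. P0: load  L0  bus=[-]  L0: P0=M P1=I  mem[L0]=20
5. P0: load  L4  bus=[-]  L4: P0=M P1=I  mem[L4]=20
6. P0: store L4 := 8  bus=[-]  L4: P0=M P1=I  mem[L4]=20
7. P1: load  L0  bus=[BusRd,Flush]  L0: P0=S P1=S  mem[L0]=57
8. P0: load  L4  bus=[-]  L4: P0=M P1=I  mem[L4]=20
9. P0: load  L0  bus=[-]  L0: P0=S P1=S  mem[L0]=57
10. P1: load  L1  bus=[BusRd]  L1: P0=I P1=E  mem[L1]=20
11. P1: store L5 := 35  bus=[BusRdX]  L5: P0=I P1=M  mem[L5]=90
12. P1: load  L0  bus=[-]  L0: P0=S P1=S  mem[L0]=57
13. P1: store L0 := 26  bus=[BusUpgr]  L0: P0=I P1=M  mem[L0]=57
14. P1: store L3 := 17  bus=[BusRdX]  L3: P0=I P1=M  mem[L3]=0
15. P1: load  L4  bus=[BusRd,Flush]  L4: P0=S P1=S  mem[L4]=8
16. P0: load  L2  bus=[BusRd]  L2: P0=E P1=I  mem[L2]=10
17. P1: store L0 := 67  bus=[-]  L0: P0=I P1=M  mem[L0]=57
18. P1: load  L0  bus=[-]  L0: P0=I P1=M  mem[L0]=57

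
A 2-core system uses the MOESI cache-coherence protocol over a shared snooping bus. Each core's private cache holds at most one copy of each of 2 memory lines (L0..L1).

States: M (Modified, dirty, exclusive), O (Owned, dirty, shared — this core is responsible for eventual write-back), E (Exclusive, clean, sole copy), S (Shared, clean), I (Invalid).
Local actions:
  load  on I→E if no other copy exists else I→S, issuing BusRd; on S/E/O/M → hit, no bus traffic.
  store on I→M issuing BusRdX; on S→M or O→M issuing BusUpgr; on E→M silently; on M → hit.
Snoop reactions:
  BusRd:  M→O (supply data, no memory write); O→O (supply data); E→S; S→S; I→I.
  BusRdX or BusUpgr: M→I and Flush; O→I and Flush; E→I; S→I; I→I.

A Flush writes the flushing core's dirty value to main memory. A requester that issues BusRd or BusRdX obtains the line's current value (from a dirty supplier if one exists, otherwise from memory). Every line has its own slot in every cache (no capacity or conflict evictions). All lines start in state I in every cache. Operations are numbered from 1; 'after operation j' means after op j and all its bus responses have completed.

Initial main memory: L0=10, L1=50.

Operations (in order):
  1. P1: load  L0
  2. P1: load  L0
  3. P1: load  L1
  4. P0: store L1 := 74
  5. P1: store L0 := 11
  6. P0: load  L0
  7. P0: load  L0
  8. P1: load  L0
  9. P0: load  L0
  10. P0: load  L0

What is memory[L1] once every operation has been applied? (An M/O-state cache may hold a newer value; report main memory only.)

  op1 P1: load  L0 → I/E on L0; bus BusRd; mem=10
  op2 P1: load  L0 → I/E on L0; bus (none); mem=10
  op3 P1: load  L1 → I/E on L1; bus BusRd; mem=50
  op4 P0: store L1 := 74 → M/I on L1; bus BusRdX; mem=50
  op5 P1: store L0 := 11 → I/M on L0; bus (none); mem=10
  op6 P0: load  L0 → S/O on L0; bus BusRd; mem=10
  op7 P0: load  L0 → S/O on L0; bus (none); mem=10
  op8 P1: load  L0 → S/O on L0; bus (none); mem=10
  op9 P0: load  L0 → S/O on L0; bus (none); mem=10
  op10 P0: load  L0 → S/O on L0; bus (none); mem=10

memory[L1] = 50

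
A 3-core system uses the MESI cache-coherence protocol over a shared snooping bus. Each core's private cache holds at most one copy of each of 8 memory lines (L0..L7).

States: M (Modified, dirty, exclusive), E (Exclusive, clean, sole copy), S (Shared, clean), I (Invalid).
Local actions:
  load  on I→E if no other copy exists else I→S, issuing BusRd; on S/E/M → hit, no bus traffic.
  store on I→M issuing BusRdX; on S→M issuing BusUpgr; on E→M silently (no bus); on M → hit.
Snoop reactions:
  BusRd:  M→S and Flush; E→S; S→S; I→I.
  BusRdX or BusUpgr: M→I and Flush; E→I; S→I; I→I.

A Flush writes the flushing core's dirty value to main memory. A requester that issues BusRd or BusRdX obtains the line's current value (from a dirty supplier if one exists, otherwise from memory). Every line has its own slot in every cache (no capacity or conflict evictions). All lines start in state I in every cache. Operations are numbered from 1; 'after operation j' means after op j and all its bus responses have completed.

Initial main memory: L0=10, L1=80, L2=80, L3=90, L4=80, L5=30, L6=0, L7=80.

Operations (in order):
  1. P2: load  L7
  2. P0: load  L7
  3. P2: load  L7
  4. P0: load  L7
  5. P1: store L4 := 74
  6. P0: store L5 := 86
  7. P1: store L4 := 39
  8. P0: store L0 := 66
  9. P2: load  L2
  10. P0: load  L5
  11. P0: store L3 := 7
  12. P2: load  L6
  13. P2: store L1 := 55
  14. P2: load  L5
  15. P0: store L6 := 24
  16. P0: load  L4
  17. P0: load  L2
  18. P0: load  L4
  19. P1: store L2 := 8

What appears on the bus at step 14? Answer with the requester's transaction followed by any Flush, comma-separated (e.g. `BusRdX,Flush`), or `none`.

bus = BusRd,Flush

[1] P2: load  L7 | P0:I, P1:I, P2:E(80) | bus: BusRd
[2] P0: load  L7 | P0:S(80), P1:I, P2:S(80) | bus: BusRd
[3] P2: load  L7 | P0:S(80), P1:I, P2:S(80) | bus: none
[4] P0: load  L7 | P0:S(80), P1:I, P2:S(80) | bus: none
[5] P1: store L4 := 74 | P0:I, P1:M(74), P2:I | bus: BusRdX
[6] P0: store L5 := 86 | P0:M(86), P1:I, P2:I | bus: BusRdX
[7] P1: store L4 := 39 | P0:I, P1:M(39), P2:I | bus: none
[8] P0: store L0 := 66 | P0:M(66), P1:I, P2:I | bus: BusRdX
[9] P2: load  L2 | P0:I, P1:I, P2:E(80) | bus: BusRd
[10] P0: load  L5 | P0:M(86), P1:I, P2:I | bus: none
[11] P0: store L3 := 7 | P0:M(7), P1:I, P2:I | bus: BusRdX
[12] P2: load  L6 | P0:I, P1:I, P2:E(0) | bus: BusRd
[13] P2: store L1 := 55 | P0:I, P1:I, P2:M(55) | bus: BusRdX
[14] P2: load  L5 | P0:S(86), P1:I, P2:S(86) | bus: BusRd,Flush
[15] P0: store L6 := 24 | P0:M(24), P1:I, P2:I | bus: BusRdX
[16] P0: load  L4 | P0:S(39), P1:S(39), P2:I | bus: BusRd,Flush
[17] P0: load  L2 | P0:S(80), P1:I, P2:S(80) | bus: BusRd
[18] P0: load  L4 | P0:S(39), P1:S(39), P2:I | bus: none
[19] P1: store L2 := 8 | P0:I, P1:M(8), P2:I | bus: BusRdX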